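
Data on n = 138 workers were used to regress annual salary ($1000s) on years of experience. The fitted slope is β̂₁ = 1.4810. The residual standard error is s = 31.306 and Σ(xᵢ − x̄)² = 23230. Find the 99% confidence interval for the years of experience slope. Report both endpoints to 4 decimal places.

(0.9444, 2.0176)

SE(β̂₁) = s/√Sₓₓ = 31.306/√23230 = 0.205401.
df = n − 2 = 136.
t* = t_{0.005, 136} = 2.612463.
Margin = t* × SE = 2.612463 × 0.205401 = 0.536603.
CI: 1.4810 ± 0.536603 → (0.9444, 2.0176).
With 99% confidence, each one-unit increase in years of experience is associated with a change of between 0.9444 and 2.0176 $1000s in annual salary.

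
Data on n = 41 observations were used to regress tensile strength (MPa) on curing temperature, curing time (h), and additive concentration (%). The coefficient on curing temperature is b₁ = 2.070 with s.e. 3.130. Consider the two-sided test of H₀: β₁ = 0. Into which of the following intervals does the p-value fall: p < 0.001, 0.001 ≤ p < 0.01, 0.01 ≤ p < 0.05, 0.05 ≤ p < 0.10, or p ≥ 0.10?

t = 2.070 / 3.130 = 0.661.
df = n − k − 1 = 41 − 3 − 1 = 37.
Two-sided p = 2·P(T_{37} > |t|) ≈ 0.5125.
So p ≥ 0.10.

p ≥ 0.10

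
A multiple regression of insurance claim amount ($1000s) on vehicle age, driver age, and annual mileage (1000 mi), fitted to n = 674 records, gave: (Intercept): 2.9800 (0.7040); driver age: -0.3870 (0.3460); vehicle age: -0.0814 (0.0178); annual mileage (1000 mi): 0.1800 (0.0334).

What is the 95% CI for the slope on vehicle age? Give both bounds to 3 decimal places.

Read off: b = -0.0814, SE = 0.0178 for vehicle age.
df = n − k − 1 = 674 − 3 − 1 = 670.
t* = t_{0.025, 670} = 1.963511.
Margin = t* × SE = 1.963511 × 0.0178 = 0.03495.
CI: -0.0814 ± 0.03495 → (-0.116, -0.046).

(-0.116, -0.046)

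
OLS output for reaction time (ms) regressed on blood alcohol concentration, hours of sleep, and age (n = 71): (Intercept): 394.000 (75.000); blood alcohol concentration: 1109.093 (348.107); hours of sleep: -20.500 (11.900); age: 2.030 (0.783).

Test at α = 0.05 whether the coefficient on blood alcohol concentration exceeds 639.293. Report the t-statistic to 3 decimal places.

Read off: b = 1109.093, SE = 348.107 for blood alcohol concentration.
H₀: β₁ = 639.293 vs H₁: β₁ > 639.293.
t = (1109.093 − 639.293) / 348.107 = 1.350.
df = n − k − 1 = 71 − 3 − 1 = 67.
One-sided p ≈ 0.0908, which is ≥ 0.05, so fail to reject H₀.
The data do not give significant evidence that the true slope on blood alcohol concentration exceeds 639.293 ms per unit, holding the other predictors fixed.

t = 1.350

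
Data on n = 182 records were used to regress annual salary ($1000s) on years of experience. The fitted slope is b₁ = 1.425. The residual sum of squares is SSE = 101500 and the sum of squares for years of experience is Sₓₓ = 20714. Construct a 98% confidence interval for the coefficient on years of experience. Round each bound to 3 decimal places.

(1.038, 1.812)

MSE = SSE/(n − 2) = 101500/180 = 563.889.
SE(b₁) = √(MSE/Sₓₓ) = √(563.889/20714) = 0.164993.
df = n − 2 = 180.
t* = t_{0.01, 180} = 2.347243.
Margin = t* × SE = 2.347243 × 0.164993 = 0.38728.
CI: 1.425 ± 0.38728 → (1.038, 1.812).
With 98% confidence, each one-unit increase in years of experience is associated with a change of between 1.038 and 1.812 $1000s in annual salary.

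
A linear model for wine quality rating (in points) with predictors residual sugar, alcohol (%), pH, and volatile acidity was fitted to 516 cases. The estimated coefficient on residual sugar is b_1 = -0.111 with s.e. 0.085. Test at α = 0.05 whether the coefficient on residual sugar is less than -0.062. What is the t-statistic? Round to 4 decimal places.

H₀: β₁ = -0.062 vs H₁: β₁ < -0.062.
t = (b_1 − β₁⁰)/SE = (-0.111 − (-0.062)) / 0.085 = -0.5765.
df = n − k − 1 = 516 − 4 − 1 = 511.
One-sided p ≈ 0.2823, which is ≥ 0.05, so fail to reject H₀.
The data do not give significant evidence that the true slope on residual sugar is below -0.062 points per unit, holding the other predictors fixed.

t = -0.5765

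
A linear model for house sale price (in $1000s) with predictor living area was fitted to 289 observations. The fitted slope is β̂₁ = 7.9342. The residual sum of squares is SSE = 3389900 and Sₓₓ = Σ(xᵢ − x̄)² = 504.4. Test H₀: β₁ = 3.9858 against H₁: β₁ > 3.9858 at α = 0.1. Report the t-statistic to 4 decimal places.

t = 0.8159

MSE = SSE/(n − 2) = 3389900/287 = 11811.5.
SE(β̂₁) = √(MSE/Sₓₓ) = √(11811.5/504.4) = 4.8391.
t = (7.9342 − 3.9858) / 4.8391 = 0.8159.
df = n − 2 = 287.
One-sided p ≈ 0.2076, which is ≥ 0.1, so fail to reject H₀.
The data do not give significant evidence that the true slope on living area exceeds 3.9858 $1000s per unit.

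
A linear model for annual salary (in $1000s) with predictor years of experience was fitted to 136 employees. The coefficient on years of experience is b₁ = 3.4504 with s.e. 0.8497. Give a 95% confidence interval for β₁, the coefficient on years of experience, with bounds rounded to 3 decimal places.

(1.770, 5.131)

df = n − 2 = 136 − 2 = 134.
t* = t_{0.025, 134} = 1.977826.
Margin = t* × SE = 1.977826 × 0.8497 = 1.68056.
CI: 3.4504 ± 1.68056 → (1.770, 5.131).
With 95% confidence, each one-unit increase in years of experience is associated with a change of between 1.770 and 5.131 $1000s in annual salary.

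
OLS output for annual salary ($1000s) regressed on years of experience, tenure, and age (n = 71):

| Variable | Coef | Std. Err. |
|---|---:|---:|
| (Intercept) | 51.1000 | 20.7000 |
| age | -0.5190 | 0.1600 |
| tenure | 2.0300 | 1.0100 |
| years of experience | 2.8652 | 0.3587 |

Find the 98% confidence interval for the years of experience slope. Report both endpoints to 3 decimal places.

(2.010, 3.720)

Read off: b = 2.8652, SE = 0.3587 for years of experience.
df = n − k − 1 = 71 − 3 − 1 = 67.
t* = t_{0.01, 67} = 2.383302.
Margin = t* × SE = 2.383302 × 0.3587 = 0.85489.
CI: 2.8652 ± 0.85489 → (2.010, 3.720).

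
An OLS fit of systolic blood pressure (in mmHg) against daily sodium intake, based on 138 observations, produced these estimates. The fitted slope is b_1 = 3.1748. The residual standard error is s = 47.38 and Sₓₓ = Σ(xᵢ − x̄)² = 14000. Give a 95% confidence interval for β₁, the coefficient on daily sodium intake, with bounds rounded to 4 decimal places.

(2.3829, 3.9667)

SE(b_1) = s/√Sₓₓ = 47.38/√14000 = 0.400434.
df = n − 2 = 136.
t* = t_{0.025, 136} = 1.977561.
Margin = t* × SE = 1.977561 × 0.400434 = 0.791883.
CI: 3.1748 ± 0.791883 → (2.3829, 3.9667).
With 95% confidence, each one-unit increase in daily sodium intake is associated with a change of between 2.3829 and 3.9667 mmHg in systolic blood pressure.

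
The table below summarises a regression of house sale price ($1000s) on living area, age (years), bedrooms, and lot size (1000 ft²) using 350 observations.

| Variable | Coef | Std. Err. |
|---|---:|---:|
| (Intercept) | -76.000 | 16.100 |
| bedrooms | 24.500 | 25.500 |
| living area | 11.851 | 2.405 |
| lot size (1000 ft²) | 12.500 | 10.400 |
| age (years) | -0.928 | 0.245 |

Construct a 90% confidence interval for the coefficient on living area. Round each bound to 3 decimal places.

(7.884, 15.818)

Read off: b = 11.851, SE = 2.405 for living area.
df = n − k − 1 = 350 − 4 − 1 = 345.
t* = t_{0.05, 345} = 1.649282.
Margin = t* × SE = 1.649282 × 2.405 = 3.96652.
CI: 11.851 ± 3.96652 → (7.884, 15.818).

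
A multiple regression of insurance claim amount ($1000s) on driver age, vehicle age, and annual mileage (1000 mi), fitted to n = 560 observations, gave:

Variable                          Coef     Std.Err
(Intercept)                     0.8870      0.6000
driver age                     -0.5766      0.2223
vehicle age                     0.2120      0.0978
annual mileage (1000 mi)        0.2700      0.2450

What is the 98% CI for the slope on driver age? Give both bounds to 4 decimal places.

(-1.0952, -0.0580)

Read off: b = -0.5766, SE = 0.2223 for driver age.
df = n − k − 1 = 560 − 3 − 1 = 556.
t* = t_{0.01, 556} = 2.333073.
Margin = t* × SE = 2.333073 × 0.2223 = 0.518642.
CI: -0.5766 ± 0.518642 → (-1.0952, -0.0580).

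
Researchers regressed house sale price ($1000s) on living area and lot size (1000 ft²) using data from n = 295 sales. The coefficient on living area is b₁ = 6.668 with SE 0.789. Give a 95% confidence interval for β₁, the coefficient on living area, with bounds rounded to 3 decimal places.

df = n − k − 1 = 295 − 2 − 1 = 292.
t* = t_{0.025, 292} = 1.968121.
Margin = t* × SE = 1.968121 × 0.789 = 1.55285.
CI: 6.668 ± 1.55285 → (5.115, 8.221).
With 95% confidence, each one-unit increase in living area is associated with a change of between 5.115 and 8.221 $1000s in house sale price, holding the other predictors fixed.

(5.115, 8.221)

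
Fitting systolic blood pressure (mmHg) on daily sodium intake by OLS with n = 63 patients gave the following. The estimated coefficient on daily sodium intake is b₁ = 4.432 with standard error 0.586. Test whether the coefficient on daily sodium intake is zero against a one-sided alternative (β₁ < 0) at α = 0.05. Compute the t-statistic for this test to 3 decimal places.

H₀: β₁ = 0 vs H₁: β₁ < 0.
t = (b₁ − β₁⁰)/SE = 4.432 / 0.586 = 7.563.
df = n − 2 = 63 − 2 = 61.
One-sided p ≈ 1.0000, which is ≥ 0.05, so fail to reject H₀.
The data do not give significant evidence that the true slope on daily sodium intake is negative.

t = 7.563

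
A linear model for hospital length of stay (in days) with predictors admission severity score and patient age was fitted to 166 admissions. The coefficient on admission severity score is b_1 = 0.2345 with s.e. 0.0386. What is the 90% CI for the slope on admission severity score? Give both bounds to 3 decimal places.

df = n − k − 1 = 166 − 2 − 1 = 163.
t* = t_{0.05, 163} = 1.654256.
Margin = t* × SE = 1.654256 × 0.0386 = 0.06385.
CI: 0.2345 ± 0.06385 → (0.171, 0.298).
With 90% confidence, each one-unit increase in admission severity score is associated with a change of between 0.171 and 0.298 days in hospital length of stay, holding the other predictors fixed.

(0.171, 0.298)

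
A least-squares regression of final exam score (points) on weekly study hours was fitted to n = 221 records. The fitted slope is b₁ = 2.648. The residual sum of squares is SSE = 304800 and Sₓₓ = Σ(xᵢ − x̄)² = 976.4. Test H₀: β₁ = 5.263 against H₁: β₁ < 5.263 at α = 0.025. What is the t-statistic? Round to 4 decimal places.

t = -2.1903

MSE = SSE/(n − 2) = 304800/219 = 1391.78.
SE(b₁) = √(MSE/Sₓₓ) = √(1391.78/976.4) = 1.19391.
t = (2.648 − 5.263) / 1.19391 = -2.1903.
df = n − 2 = 219.
One-sided p ≈ 0.0148, which is < 0.025, so reject H₀.
There is evidence that the true slope on weekly study hours is below 5.263 points per unit.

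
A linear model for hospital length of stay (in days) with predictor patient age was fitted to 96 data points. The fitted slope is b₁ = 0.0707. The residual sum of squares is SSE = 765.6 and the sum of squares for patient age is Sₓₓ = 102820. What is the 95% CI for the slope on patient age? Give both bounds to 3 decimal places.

(0.053, 0.088)

MSE = SSE/(n − 2) = 765.6/94 = 8.14468.
SE(b₁) = √(MSE/Sₓₓ) = √(8.14468/102820) = 0.00890017.
df = n − 2 = 94.
t* = t_{0.025, 94} = 1.985523.
Margin = t* × SE = 1.985523 × 0.00890017 = 0.01767.
CI: 0.0707 ± 0.01767 → (0.053, 0.088).
With 95% confidence, each one-unit increase in patient age is associated with a change of between 0.053 and 0.088 days in hospital length of stay.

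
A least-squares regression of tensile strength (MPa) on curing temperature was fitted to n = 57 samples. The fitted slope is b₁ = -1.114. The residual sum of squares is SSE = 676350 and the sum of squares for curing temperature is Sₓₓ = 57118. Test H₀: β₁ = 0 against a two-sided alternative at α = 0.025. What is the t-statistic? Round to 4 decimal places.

MSE = SSE/(n − 2) = 676350/55 = 12297.3.
SE(b₁) = √(MSE/Sₓₓ) = √(12297.3/57118) = 0.464.
t = -1.114 / 0.464 = -2.4009.
df = n − 2 = 55.
Two-sided p ≈ 0.0198, which is < 0.025, so reject H₀.
There is evidence that curing temperature is associated with tensile strength.

t = -2.4009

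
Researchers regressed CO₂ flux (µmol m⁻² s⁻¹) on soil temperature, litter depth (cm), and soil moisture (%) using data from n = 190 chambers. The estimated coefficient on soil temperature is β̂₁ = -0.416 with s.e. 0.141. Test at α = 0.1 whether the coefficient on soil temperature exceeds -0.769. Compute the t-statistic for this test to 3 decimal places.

t = 2.504

H₀: β₁ = -0.769 vs H₁: β₁ > -0.769.
t = (β̂₁ − β₁⁰)/SE = (-0.416 − (-0.769)) / 0.141 = 2.504.
df = n − k − 1 = 190 − 3 − 1 = 186.
One-sided p ≈ 0.0066, which is < 0.1, so reject H₀.
There is evidence that the true slope on soil temperature exceeds -0.769 µmol m⁻² s⁻¹ per unit, holding the other predictors fixed.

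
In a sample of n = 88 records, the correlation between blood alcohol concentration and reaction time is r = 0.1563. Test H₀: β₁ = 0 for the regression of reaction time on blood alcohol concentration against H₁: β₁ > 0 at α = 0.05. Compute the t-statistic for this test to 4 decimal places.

t = r·√(n − 2)/√(1 − r²) = 0.1563·√86/√0.97557 = 1.4675.
df = n − 2 = 86.
One-sided p ≈ 0.0729, which is ≥ 0.05, so fail to reject H₀.
The data do not give significant evidence of a linear association between blood alcohol concentration and reaction time.

t = 1.4675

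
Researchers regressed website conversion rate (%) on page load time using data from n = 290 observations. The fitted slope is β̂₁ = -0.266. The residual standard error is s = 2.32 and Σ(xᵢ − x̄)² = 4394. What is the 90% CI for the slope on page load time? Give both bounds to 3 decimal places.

SE(β̂₁) = s/√Sₓₓ = 2.32/√4394 = 0.0349992.
df = n − 2 = 288.
t* = t_{0.05, 288} = 1.650162.
Margin = t* × SE = 1.650162 × 0.0349992 = 0.05775.
CI: -0.266 ± 0.05775 → (-0.324, -0.208).
With 90% confidence, each one-unit increase in page load time is associated with a change of between -0.324 and -0.208 % in website conversion rate.

(-0.324, -0.208)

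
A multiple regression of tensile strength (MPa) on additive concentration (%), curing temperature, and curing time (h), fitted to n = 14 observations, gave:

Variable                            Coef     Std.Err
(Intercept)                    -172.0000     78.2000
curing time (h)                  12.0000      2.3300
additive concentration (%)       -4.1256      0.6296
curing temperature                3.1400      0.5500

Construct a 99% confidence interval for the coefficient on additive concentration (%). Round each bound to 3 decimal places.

Read off: b = -4.1256, SE = 0.6296 for additive concentration (%).
df = n − k − 1 = 14 − 3 − 1 = 10.
t* = t_{0.005, 10} = 3.169273.
Margin = t* × SE = 3.169273 × 0.6296 = 1.99537.
CI: -4.1256 ± 1.99537 → (-6.121, -2.130).

(-6.121, -2.130)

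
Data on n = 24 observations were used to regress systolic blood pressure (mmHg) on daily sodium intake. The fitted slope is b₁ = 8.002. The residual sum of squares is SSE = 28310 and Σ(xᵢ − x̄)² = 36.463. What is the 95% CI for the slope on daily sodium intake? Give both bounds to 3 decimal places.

MSE = SSE/(n − 2) = 28310/22 = 1286.82.
SE(b₁) = √(MSE/Sₓₓ) = √(1286.82/36.463) = 5.94063.
df = n − 2 = 22.
t* = t_{0.025, 22} = 2.073873.
Margin = t* × SE = 2.073873 × 5.94063 = 12.32011.
CI: 8.002 ± 12.32011 → (-4.318, 20.322).
With 95% confidence, each one-unit increase in daily sodium intake is associated with a change of between -4.318 and 20.322 mmHg in systolic blood pressure.

(-4.318, 20.322)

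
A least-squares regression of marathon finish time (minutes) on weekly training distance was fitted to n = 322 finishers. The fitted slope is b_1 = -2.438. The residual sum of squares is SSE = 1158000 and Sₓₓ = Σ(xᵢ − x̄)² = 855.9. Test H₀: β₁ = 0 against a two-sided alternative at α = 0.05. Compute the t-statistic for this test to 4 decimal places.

MSE = SSE/(n − 2) = 1158000/320 = 3618.75.
SE(b_1) = √(MSE/Sₓₓ) = √(3618.75/855.9) = 2.05621.
t = -2.438 / 2.05621 = -1.1857.
df = n − 2 = 320.
Two-sided p ≈ 0.2366, which is ≥ 0.05, so fail to reject H₀.
The data do not give significant evidence of an association between weekly training distance and marathon finish time.

t = -1.1857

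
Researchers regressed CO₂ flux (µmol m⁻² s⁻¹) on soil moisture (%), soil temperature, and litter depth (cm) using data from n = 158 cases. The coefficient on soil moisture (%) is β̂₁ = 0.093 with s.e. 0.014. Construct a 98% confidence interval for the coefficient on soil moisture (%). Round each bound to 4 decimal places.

(0.0601, 0.1259)

df = n − k − 1 = 158 − 3 − 1 = 154.
t* = t_{0.01, 154} = 2.350806.
Margin = t* × SE = 2.350806 × 0.014 = 0.032911.
CI: 0.093 ± 0.032911 → (0.0601, 0.1259).
With 98% confidence, each one-unit increase in soil moisture (%) is associated with a change of between 0.0601 and 0.1259 µmol m⁻² s⁻¹ in CO₂ flux, holding the other predictors fixed.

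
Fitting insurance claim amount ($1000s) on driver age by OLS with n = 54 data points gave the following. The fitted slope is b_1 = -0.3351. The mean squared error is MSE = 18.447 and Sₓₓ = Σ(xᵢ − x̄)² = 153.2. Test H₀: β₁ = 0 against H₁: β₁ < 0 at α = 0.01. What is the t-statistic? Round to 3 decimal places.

SE(b_1) = √(MSE/Sₓₓ) = √(18.447/153.2) = 0.347003.
t = -0.3351 / 0.347003 = -0.966.
df = n − 2 = 52.
One-sided p ≈ 0.1693, which is ≥ 0.01, so fail to reject H₀.
The data do not give significant evidence that the true slope on driver age is negative.

t = -0.966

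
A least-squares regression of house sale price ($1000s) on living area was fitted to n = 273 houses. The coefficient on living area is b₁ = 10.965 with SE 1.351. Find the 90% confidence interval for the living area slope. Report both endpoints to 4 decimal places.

(8.7352, 13.1948)

df = n − 2 = 273 − 2 = 271.
t* = t_{0.05, 271} = 1.650496.
Margin = t* × SE = 1.650496 × 1.351 = 2.229820.
CI: 10.965 ± 2.229820 → (8.7352, 13.1948).
With 90% confidence, each one-unit increase in living area is associated with a change of between 8.7352 and 13.1948 $1000s in house sale price.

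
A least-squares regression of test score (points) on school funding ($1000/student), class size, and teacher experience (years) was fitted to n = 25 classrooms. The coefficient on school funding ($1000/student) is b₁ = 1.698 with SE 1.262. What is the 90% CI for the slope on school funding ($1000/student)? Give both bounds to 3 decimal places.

(-0.474, 3.870)

df = n − k − 1 = 25 − 3 − 1 = 21.
t* = t_{0.05, 21} = 1.720743.
Margin = t* × SE = 1.720743 × 1.262 = 2.17158.
CI: 1.698 ± 2.17158 → (-0.474, 3.870).
With 90% confidence, each one-unit increase in school funding ($1000/student) is associated with a change of between -0.474 and 3.870 points in test score, holding the other predictors fixed.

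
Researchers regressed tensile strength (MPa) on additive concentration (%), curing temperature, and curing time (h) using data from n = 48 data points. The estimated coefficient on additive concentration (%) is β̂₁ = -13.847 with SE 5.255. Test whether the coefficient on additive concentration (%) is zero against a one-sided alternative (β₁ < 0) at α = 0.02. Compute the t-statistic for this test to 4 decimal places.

H₀: β₁ = 0 vs H₁: β₁ < 0.
t = (β̂₁ − β₁⁰)/SE = -13.847 / 5.255 = -2.6350.
df = n − k − 1 = 48 − 3 − 1 = 44.
One-sided p ≈ 0.0058, which is < 0.02, so reject H₀.
There is evidence that the true slope on additive concentration (%) is negative, holding the other predictors fixed.

t = -2.6350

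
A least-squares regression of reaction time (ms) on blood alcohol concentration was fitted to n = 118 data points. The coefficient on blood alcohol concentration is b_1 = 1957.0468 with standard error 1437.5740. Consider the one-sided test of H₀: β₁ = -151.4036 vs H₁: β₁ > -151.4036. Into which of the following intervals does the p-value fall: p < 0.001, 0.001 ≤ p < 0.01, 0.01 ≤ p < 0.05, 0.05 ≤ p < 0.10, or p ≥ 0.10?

0.05 ≤ p < 0.10

t = (1957.0468 − (-151.4036)) / 1437.5740 = 1.467.
df = n − 2 = 118 − 2 = 116.
One-sided p = P(T_{116} > t) ≈ 0.0726.
So 0.05 ≤ p < 0.10.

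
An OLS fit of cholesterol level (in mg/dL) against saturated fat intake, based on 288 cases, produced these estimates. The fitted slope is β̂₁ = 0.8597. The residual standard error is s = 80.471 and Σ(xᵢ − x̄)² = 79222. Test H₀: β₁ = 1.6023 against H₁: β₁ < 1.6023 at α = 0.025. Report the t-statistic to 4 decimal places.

t = -2.5974

SE(β̂₁) = s/√Sₓₓ = 80.471/√79222 = 0.285902.
t = (0.8597 − 1.6023) / 0.285902 = -2.5974.
df = n − 2 = 286.
One-sided p ≈ 0.0049, which is < 0.025, so reject H₀.
There is evidence that the true slope on saturated fat intake is below 1.6023 mg/dL per unit.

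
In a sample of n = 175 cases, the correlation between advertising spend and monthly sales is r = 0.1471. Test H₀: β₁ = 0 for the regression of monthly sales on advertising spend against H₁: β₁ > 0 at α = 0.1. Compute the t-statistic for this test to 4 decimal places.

t = 1.9561

t = r·√(n − 2)/√(1 − r²) = 0.1471·√173/√0.978362 = 1.9561.
df = n − 2 = 173.
One-sided p ≈ 0.0260, which is < 0.1, so reject H₀.
There is evidence of a linear association between advertising spend and monthly sales.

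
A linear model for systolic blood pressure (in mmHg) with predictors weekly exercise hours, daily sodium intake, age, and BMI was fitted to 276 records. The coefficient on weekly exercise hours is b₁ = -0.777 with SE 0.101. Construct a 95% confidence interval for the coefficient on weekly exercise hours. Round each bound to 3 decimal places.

(-0.976, -0.578)

df = n − k − 1 = 276 − 4 − 1 = 271.
t* = t_{0.025, 271} = 1.968756.
Margin = t* × SE = 1.968756 × 0.101 = 0.19884.
CI: -0.777 ± 0.19884 → (-0.976, -0.578).
With 95% confidence, each one-unit increase in weekly exercise hours is associated with a change of between -0.976 and -0.578 mmHg in systolic blood pressure, holding the other predictors fixed.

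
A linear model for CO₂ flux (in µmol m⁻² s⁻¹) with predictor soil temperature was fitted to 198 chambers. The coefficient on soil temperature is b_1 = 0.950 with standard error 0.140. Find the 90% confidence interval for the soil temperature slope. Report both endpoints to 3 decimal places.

df = n − 2 = 198 − 2 = 196.
t* = t_{0.05, 196} = 1.652665.
Margin = t* × SE = 1.652665 × 0.140 = 0.23137.
CI: 0.950 ± 0.23137 → (0.719, 1.181).
With 90% confidence, each one-unit increase in soil temperature is associated with a change of between 0.719 and 1.181 µmol m⁻² s⁻¹ in CO₂ flux.

(0.719, 1.181)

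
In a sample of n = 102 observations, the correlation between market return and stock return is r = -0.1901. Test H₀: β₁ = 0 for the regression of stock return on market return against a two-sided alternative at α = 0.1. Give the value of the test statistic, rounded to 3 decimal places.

t = r·√(n − 2)/√(1 − r²) = -0.1901·√100/√0.963862 = -1.936.
df = n − 2 = 100.
Two-sided p ≈ 0.0557, which is < 0.1, so reject H₀.
There is evidence of a linear association between market return and stock return.

t = -1.936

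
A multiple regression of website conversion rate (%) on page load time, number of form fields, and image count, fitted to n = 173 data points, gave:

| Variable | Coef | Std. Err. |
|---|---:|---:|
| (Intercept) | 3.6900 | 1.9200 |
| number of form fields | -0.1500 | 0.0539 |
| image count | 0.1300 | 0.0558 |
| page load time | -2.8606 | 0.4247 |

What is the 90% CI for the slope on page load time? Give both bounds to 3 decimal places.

(-3.563, -2.158)

Read off: b = -2.8606, SE = 0.4247 for page load time.
df = n − k − 1 = 173 − 3 − 1 = 169.
t* = t_{0.05, 169} = 1.65392.
Margin = t* × SE = 1.65392 × 0.4247 = 0.70242.
CI: -2.8606 ± 0.70242 → (-3.563, -2.158).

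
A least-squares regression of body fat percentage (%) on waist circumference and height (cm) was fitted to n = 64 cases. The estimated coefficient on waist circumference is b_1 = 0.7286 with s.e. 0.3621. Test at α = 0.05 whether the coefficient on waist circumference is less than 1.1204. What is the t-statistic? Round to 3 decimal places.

H₀: β₁ = 1.1204 vs H₁: β₁ < 1.1204.
t = (b_1 − β₁⁰)/SE = (0.7286 − 1.1204) / 0.3621 = -1.082.
df = n − k − 1 = 64 − 2 − 1 = 61.
One-sided p ≈ 0.1418, which is ≥ 0.05, so fail to reject H₀.
The data do not give significant evidence that the true slope on waist circumference is below 1.1204 % per unit, holding the other predictors fixed.

t = -1.082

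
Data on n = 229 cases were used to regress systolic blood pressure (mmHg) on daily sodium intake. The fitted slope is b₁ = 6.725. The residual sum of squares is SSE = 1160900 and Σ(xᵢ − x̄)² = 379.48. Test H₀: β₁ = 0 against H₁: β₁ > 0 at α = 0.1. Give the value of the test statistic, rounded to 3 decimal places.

MSE = SSE/(n − 2) = 1160900/227 = 5114.1.
SE(b₁) = √(MSE/Sₓₓ) = √(5114.1/379.48) = 3.67105.
t = 6.725 / 3.67105 = 1.832.
df = n − 2 = 227.
One-sided p ≈ 0.0341, which is < 0.1, so reject H₀.
There is evidence that the true slope on daily sodium intake is positive.

t = 1.832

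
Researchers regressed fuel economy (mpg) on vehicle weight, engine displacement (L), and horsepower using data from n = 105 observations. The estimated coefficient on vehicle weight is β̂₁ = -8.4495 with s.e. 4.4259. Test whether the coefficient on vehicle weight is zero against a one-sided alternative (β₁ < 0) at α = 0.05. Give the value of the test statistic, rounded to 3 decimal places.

H₀: β₁ = 0 vs H₁: β₁ < 0.
t = (β̂₁ − β₁⁰)/SE = -8.4495 / 4.4259 = -1.909.
df = n − k − 1 = 105 − 3 − 1 = 101.
One-sided p ≈ 0.0295, which is < 0.05, so reject H₀.
There is evidence that the true slope on vehicle weight is negative, holding the other predictors fixed.

t = -1.909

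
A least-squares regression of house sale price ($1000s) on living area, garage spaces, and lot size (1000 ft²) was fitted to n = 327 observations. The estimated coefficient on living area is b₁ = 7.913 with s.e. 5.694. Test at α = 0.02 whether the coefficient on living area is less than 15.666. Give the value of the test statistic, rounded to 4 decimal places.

t = -1.3616

H₀: β₁ = 15.666 vs H₁: β₁ < 15.666.
t = (b₁ − β₁⁰)/SE = (7.913 − 15.666) / 5.694 = -1.3616.
df = n − k − 1 = 327 − 3 − 1 = 323.
One-sided p ≈ 0.0871, which is ≥ 0.02, so fail to reject H₀.
The data do not give significant evidence that the true slope on living area is below 15.666 $1000s per unit, holding the other predictors fixed.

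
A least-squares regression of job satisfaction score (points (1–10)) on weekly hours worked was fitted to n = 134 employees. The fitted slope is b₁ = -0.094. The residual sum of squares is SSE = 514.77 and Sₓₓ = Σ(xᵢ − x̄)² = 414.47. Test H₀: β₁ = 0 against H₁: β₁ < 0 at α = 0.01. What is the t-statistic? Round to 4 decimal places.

t = -0.9691

MSE = SSE/(n − 2) = 514.77/132 = 3.89977.
SE(b₁) = √(MSE/Sₓₓ) = √(3.89977/414.47) = 0.0970003.
t = -0.094 / 0.0970003 = -0.9691.
df = n − 2 = 132.
One-sided p ≈ 0.1671, which is ≥ 0.01, so fail to reject H₀.
The data do not give significant evidence that the true slope on weekly hours worked is negative.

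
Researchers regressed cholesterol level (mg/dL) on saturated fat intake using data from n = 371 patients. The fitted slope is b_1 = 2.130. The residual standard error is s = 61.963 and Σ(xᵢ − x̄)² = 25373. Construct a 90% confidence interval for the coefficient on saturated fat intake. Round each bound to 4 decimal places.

(1.4885, 2.7715)

SE(b_1) = s/√Sₓₓ = 61.963/√25373 = 0.388997.
df = n − 2 = 369.
t* = t_{0.05, 369} = 1.648994.
Margin = t* × SE = 1.648994 × 0.388997 = 0.641454.
CI: 2.130 ± 0.641454 → (1.4885, 2.7715).
With 90% confidence, each one-unit increase in saturated fat intake is associated with a change of between 1.4885 and 2.7715 mg/dL in cholesterol level.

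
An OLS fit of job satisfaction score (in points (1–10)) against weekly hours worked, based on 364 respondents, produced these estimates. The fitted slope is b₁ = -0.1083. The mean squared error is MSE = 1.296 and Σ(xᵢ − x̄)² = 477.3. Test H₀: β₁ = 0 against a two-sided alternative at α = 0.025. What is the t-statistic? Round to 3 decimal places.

t = -2.078

SE(b₁) = √(MSE/Sₓₓ) = √(1.296/477.3) = 0.0521083.
t = -0.1083 / 0.0521083 = -2.078.
df = n − 2 = 362.
Two-sided p ≈ 0.0384, which is ≥ 0.025, so fail to reject H₀.
The data do not give significant evidence of an association between weekly hours worked and job satisfaction score.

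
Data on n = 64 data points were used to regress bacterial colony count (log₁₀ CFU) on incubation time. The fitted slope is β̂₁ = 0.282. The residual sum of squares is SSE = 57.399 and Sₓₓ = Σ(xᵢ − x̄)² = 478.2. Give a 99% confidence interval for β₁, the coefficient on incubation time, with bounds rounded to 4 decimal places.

MSE = SSE/(n − 2) = 57.399/62 = 0.92579.
SE(β̂₁) = √(MSE/Sₓₓ) = √(0.92579/478.2) = 0.0439999.
df = n − 2 = 62.
t* = t_{0.005, 62} = 2.657479.
Margin = t* × SE = 2.657479 × 0.0439999 = 0.116929.
CI: 0.282 ± 0.116929 → (0.1651, 0.3989).
With 99% confidence, each one-unit increase in incubation time is associated with a change of between 0.1651 and 0.3989 log₁₀ CFU in bacterial colony count.

(0.1651, 0.3989)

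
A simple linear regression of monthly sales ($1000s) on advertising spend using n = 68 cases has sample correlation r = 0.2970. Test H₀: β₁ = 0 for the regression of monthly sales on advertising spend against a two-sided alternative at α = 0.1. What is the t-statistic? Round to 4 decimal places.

t = r·√(n − 2)/√(1 − r²) = 0.2970·√66/√0.911791 = 2.5269.
df = n − 2 = 66.
Two-sided p ≈ 0.0139, which is < 0.1, so reject H₀.
There is evidence of a linear association between advertising spend and monthly sales.

t = 2.5269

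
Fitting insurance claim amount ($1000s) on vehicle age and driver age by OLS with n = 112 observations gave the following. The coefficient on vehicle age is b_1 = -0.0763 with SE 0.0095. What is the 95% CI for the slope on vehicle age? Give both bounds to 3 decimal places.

df = n − k − 1 = 112 − 2 − 1 = 109.
t* = t_{0.025, 109} = 1.981967.
Margin = t* × SE = 1.981967 × 0.0095 = 0.01883.
CI: -0.0763 ± 0.01883 → (-0.095, -0.057).
With 95% confidence, each one-unit increase in vehicle age is associated with a change of between -0.095 and -0.057 $1000s in insurance claim amount, holding the other predictors fixed.

(-0.095, -0.057)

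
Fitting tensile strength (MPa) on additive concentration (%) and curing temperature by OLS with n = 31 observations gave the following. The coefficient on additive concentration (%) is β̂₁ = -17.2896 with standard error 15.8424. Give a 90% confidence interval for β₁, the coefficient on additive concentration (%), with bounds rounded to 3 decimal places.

(-44.240, 9.660)

df = n − k − 1 = 31 − 2 − 1 = 28.
t* = t_{0.05, 28} = 1.701131.
Margin = t* × SE = 1.701131 × 15.8424 = 26.95000.
CI: -17.2896 ± 26.95000 → (-44.240, 9.660).
With 90% confidence, each one-unit increase in additive concentration (%) is associated with a change of between -44.240 and 9.660 MPa in tensile strength, holding the other predictors fixed.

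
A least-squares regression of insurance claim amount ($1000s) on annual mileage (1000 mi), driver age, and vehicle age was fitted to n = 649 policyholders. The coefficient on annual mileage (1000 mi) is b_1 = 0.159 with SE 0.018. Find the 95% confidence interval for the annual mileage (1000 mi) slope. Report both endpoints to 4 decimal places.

(0.1237, 0.1943)

df = n − k − 1 = 649 − 3 − 1 = 645.
t* = t_{0.025, 645} = 1.963649.
Margin = t* × SE = 1.963649 × 0.018 = 0.035346.
CI: 0.159 ± 0.035346 → (0.1237, 0.1943).
With 95% confidence, each one-unit increase in annual mileage (1000 mi) is associated with a change of between 0.1237 and 0.1943 $1000s in insurance claim amount, holding the other predictors fixed.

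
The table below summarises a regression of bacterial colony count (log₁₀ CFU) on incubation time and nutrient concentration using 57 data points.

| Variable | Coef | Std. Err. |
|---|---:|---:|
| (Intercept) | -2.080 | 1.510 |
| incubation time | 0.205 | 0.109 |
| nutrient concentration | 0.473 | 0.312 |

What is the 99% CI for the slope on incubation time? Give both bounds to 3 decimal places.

Read off: b = 0.205, SE = 0.109 for incubation time.
df = n − k − 1 = 57 − 2 − 1 = 54.
t* = t_{0.005, 54} = 2.669985.
Margin = t* × SE = 2.669985 × 0.109 = 0.29103.
CI: 0.205 ± 0.29103 → (-0.086, 0.496).

(-0.086, 0.496)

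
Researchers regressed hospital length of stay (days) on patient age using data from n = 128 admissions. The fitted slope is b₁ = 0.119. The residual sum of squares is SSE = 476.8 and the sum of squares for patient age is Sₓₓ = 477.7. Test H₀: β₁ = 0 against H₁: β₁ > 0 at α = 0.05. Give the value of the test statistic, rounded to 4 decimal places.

MSE = SSE/(n − 2) = 476.8/126 = 3.78413.
SE(b₁) = √(MSE/Sₓₓ) = √(3.78413/477.7) = 0.0890031.
t = 0.119 / 0.0890031 = 1.3370.
df = n − 2 = 126.
One-sided p ≈ 0.0918, which is ≥ 0.05, so fail to reject H₀.
The data do not give significant evidence that the true slope on patient age is positive.

t = 1.3370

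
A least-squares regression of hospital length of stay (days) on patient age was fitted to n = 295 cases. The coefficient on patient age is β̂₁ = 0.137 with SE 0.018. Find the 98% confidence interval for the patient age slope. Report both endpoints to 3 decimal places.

(0.095, 0.179)

df = n − 2 = 295 − 2 = 293.
t* = t_{0.01, 293} = 2.339142.
Margin = t* × SE = 2.339142 × 0.018 = 0.04210.
CI: 0.137 ± 0.04210 → (0.095, 0.179).
With 98% confidence, each one-unit increase in patient age is associated with a change of between 0.095 and 0.179 days in hospital length of stay.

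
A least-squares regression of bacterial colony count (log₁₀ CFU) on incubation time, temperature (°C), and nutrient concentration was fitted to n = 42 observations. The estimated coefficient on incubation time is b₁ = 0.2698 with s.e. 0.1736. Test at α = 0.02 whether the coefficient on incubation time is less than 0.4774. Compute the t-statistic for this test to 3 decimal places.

H₀: β₁ = 0.4774 vs H₁: β₁ < 0.4774.
t = (b₁ − β₁⁰)/SE = (0.2698 − 0.4774) / 0.1736 = -1.196.
df = n − k − 1 = 42 − 3 − 1 = 38.
One-sided p ≈ 0.1196, which is ≥ 0.02, so fail to reject H₀.
The data do not give significant evidence that the true slope on incubation time is below 0.4774 log₁₀ CFU per unit, holding the other predictors fixed.

t = -1.196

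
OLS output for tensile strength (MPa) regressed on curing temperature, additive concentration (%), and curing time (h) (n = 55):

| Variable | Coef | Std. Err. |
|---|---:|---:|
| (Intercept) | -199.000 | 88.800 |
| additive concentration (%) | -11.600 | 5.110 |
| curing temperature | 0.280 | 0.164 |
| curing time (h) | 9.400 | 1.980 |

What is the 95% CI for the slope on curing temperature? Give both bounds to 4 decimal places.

(-0.0492, 0.6092)

Read off: b = 0.280, SE = 0.164 for curing temperature.
df = n − k − 1 = 55 − 3 − 1 = 51.
t* = t_{0.025, 51} = 2.007584.
Margin = t* × SE = 2.007584 × 0.164 = 0.329244.
CI: 0.280 ± 0.329244 → (-0.0492, 0.6092).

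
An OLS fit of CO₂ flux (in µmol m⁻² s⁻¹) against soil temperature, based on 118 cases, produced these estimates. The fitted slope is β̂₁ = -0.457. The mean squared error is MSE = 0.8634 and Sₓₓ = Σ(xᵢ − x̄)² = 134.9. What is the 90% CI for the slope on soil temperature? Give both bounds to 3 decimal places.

(-0.590, -0.324)

SE(β̂₁) = √(MSE/Sₓₓ) = √(0.8634/134.9) = 0.0800019.
df = n − 2 = 116.
t* = t_{0.05, 116} = 1.658096.
Margin = t* × SE = 1.658096 × 0.0800019 = 0.13265.
CI: -0.457 ± 0.13265 → (-0.590, -0.324).
With 90% confidence, each one-unit increase in soil temperature is associated with a change of between -0.590 and -0.324 µmol m⁻² s⁻¹ in CO₂ flux.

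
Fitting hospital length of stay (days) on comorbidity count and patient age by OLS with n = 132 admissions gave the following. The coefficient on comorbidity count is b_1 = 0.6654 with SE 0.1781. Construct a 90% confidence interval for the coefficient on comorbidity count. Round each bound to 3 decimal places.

df = n − k − 1 = 132 − 2 − 1 = 129.
t* = t_{0.05, 129} = 1.656752.
Margin = t* × SE = 1.656752 × 0.1781 = 0.29507.
CI: 0.6654 ± 0.29507 → (0.370, 0.960).
With 90% confidence, each one-unit increase in comorbidity count is associated with a change of between 0.370 and 0.960 days in hospital length of stay, holding the other predictors fixed.

(0.370, 0.960)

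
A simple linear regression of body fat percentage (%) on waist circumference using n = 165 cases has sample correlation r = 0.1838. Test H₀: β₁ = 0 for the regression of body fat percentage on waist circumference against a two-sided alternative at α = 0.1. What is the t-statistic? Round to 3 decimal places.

t = r·√(n − 2)/√(1 − r²) = 0.1838·√163/√0.966218 = 2.387.
df = n − 2 = 163.
Two-sided p ≈ 0.0181, which is < 0.1, so reject H₀.
There is evidence of a linear association between waist circumference and body fat percentage.

t = 2.387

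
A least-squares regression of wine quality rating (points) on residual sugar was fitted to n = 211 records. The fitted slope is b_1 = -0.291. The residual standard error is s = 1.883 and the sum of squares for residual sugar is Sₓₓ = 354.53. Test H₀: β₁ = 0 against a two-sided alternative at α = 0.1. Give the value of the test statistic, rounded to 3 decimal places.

t = -2.910

SE(b_1) = s/√Sₓₓ = 1.883/√354.53 = 0.100005.
t = -0.291 / 0.100005 = -2.910.
df = n − 2 = 209.
Two-sided p ≈ 0.0040, which is < 0.1, so reject H₀.
There is evidence that residual sugar is associated with wine quality rating.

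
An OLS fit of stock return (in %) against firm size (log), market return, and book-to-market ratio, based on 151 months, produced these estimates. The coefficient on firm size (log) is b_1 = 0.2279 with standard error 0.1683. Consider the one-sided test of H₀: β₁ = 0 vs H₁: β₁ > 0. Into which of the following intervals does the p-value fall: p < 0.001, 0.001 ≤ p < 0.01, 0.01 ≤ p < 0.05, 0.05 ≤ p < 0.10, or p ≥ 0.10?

t = 0.2279 / 0.1683 = 1.354.
df = n − k − 1 = 151 − 3 − 1 = 147.
One-sided p = P(T_{147} > t) ≈ 0.0889.
So 0.05 ≤ p < 0.10.

0.05 ≤ p < 0.10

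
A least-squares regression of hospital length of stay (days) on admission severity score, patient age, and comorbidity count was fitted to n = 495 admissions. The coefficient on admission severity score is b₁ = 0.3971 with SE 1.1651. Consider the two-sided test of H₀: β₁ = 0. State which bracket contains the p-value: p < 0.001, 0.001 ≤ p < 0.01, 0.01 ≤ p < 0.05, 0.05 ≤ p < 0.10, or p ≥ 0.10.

t = 0.3971 / 1.1651 = 0.341.
df = n − k − 1 = 495 − 3 − 1 = 491.
Two-sided p = 2·P(T_{491} > |t|) ≈ 0.7334.
So p ≥ 0.10.

p ≥ 0.10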